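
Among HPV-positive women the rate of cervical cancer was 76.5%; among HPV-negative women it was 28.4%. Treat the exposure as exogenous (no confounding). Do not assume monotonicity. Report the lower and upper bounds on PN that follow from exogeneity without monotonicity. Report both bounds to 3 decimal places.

0.629 ≤ PN ≤ 0.936

p₁ = 0.765, p₀ = 0.284.
Under exogeneity alone the bounds on PN are max{0,(p₁−p₀)/p₁} ≤ PN ≤ min{1,(1−p₀)/p₁}.
  lower = (p₁ − p₀)/p₁ = 0.481 / 0.765 ≈ 0.6288
  upper = min{1, (1 − p₀)/p₁} = 0.716 / 0.765 ≈ 0.9359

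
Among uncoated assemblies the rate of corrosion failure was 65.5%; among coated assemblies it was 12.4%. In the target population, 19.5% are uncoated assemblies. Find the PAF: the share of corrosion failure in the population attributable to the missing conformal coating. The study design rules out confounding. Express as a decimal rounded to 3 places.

p₁ = 0.655, p₀ = 0.124.
Overall risk P(Y=1) = π·p₁ + (1−π)·p₀ = 0.195×0.655 + 0.805×0.124 = 0.22754.
Under exogeneity, PAF = [P(Y=1) − p₀] / P(Y=1).
PAF = (0.22754 − 0.124) / 0.22754 ≈ 0.4551

PAF ≈ 0.455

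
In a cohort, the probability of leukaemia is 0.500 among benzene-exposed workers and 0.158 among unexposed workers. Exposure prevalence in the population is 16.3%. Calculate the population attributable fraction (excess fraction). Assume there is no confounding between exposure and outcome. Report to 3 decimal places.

Let p₁ = 0.5, p₀ = 0.158.
Overall risk P(Y=1) = π·p₁ + (1−π)·p₀ = 0.163×0.5 + 0.837×0.158 = 0.21375.
Under exogeneity, PAF = [P(Y=1) − p₀] / P(Y=1).
PAF = (0.21375 − 0.158) / 0.21375 ≈ 0.2608

PAF ≈ 0.261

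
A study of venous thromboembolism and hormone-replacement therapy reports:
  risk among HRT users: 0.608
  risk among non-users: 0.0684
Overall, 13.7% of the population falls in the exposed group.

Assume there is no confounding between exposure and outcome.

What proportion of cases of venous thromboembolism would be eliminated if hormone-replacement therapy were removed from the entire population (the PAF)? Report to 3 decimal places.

PAF ≈ 0.519

Let p₁ = 0.608, p₀ = 0.0684.
Overall risk P(Y=1) = π·p₁ + (1−π)·p₀ = 0.137×0.608 + 0.863×0.0684 = 0.14233.
Under exogeneity, PAF = [P(Y=1) − p₀] / P(Y=1).
PAF = (0.14233 − 0.0684) / 0.14233 ≈ 0.5194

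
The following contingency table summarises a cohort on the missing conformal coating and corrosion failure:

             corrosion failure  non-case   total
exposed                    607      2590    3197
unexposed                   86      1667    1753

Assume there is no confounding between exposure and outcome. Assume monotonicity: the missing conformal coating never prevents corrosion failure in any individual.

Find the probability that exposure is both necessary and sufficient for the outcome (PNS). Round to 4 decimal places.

p₁ = P(outcome | exposed) = 607/3197 = 0.18987
p₀ = P(outcome | unexposed) = 86/1753 = 0.049059
Under exogeneity and monotonicity, PNS = p₁ − p₀.
PNS = 0.18987 − 0.049059 = 0.14081

PNS ≈ 0.1408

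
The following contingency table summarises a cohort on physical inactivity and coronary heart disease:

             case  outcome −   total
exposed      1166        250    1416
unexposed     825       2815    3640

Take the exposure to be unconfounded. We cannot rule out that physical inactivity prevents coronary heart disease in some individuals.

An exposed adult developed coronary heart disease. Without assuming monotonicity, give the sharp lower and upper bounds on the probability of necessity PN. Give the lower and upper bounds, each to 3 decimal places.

p₁ = P(outcome | exposed) = 1166/1416 = 0.82345
p₀ = P(outcome | unexposed) = 825/3640 = 0.22665
Under exogeneity alone the bounds on PN are max{0,(p₁−p₀)/p₁} ≤ PN ≤ min{1,(1−p₀)/p₁}.
  lower = (p₁ − p₀)/p₁ = 0.5968 / 0.82345 ≈ 0.7248
  upper = min{1, (1 − p₀)/p₁} = 0.77335 / 0.82345 ≈ 0.9392

0.725 ≤ PN ≤ 0.939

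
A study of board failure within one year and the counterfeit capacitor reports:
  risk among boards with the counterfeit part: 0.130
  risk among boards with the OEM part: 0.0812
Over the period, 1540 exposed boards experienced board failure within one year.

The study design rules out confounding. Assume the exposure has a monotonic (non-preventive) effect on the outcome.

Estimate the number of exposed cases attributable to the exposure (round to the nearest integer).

Let p₁ = 0.13, p₀ = 0.0812.
PN = (p₁ − p₀)/p₁ = (0.13 − 0.0812) / 0.13 ≈ 0.37538.
Attributable cases ≈ PN × (exposed cases) = 0.37538 × 1540 ≈ 578.09.

about 578 cases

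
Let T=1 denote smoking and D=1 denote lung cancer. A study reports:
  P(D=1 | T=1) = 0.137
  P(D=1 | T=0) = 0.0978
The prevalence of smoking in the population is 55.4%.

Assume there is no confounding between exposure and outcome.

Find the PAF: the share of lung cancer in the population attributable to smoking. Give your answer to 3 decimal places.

PAF ≈ 0.182

Let p₁ = 0.137, p₀ = 0.0978.
Overall risk P(Y=1) = π·p₁ + (1−π)·p₀ = 0.554×0.137 + 0.446×0.0978 = 0.11952.
Under exogeneity, PAF = [P(Y=1) − p₀] / P(Y=1).
PAF = (0.11952 − 0.0978) / 0.11952 ≈ 0.1817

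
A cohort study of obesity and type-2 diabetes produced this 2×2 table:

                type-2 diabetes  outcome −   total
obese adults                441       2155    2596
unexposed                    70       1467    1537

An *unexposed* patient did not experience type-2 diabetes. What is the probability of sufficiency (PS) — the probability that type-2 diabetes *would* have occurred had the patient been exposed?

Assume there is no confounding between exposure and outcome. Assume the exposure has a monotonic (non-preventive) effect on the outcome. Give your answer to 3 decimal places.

PS ≈ 0.130

p₁ = P(outcome | exposed) = 441/2596 = 0.16988
p₀ = P(outcome | unexposed) = 70/1537 = 0.045543
Under exogeneity and monotonicity, PS = (p₁ − p₀)/(1 − p₀).
PS = (0.16988 − 0.045543) / 0.95446 ≈ 0.1303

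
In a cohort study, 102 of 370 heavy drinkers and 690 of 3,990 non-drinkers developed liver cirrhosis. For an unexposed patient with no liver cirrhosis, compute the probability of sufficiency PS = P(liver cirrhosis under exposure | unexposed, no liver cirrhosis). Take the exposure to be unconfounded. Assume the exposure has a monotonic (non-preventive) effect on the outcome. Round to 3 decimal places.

p₁ = P(outcome | exposed) = 102/370 = 0.27568
p₀ = P(outcome | unexposed) = 690/3990 = 0.17293
Under exogeneity and monotonicity, PS = (p₁ − p₀) / (1 − p₀).
PS = (0.27568 − 0.17293) / (1 − 0.17293) = 0.10274 / 0.82707 ≈ 0.1242

PS ≈ 0.124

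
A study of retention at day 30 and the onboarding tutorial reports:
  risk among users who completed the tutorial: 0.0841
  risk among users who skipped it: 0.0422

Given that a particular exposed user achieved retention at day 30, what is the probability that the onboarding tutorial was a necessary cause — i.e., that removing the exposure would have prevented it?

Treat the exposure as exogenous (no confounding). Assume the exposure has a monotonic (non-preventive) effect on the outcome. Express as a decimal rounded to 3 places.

Let p₁ = 0.0841, p₀ = 0.0422.
Under exogeneity and monotonicity, PN = (p₁ − p₀) / p₁.
PN = (0.0841 − 0.0422) / 0.0841 = 0.0419 / 0.0841 ≈ 0.4982

PN ≈ 0.498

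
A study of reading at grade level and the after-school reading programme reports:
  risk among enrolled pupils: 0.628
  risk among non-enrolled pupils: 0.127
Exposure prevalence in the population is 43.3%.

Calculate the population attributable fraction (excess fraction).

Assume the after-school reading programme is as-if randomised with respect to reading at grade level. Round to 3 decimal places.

PAF ≈ 0.631

Let p₁ = 0.628, p₀ = 0.127.
Overall risk P(Y=1) = π·p₁ + (1−π)·p₀ = 0.433×0.628 + 0.567×0.127 = 0.34393.
Under exogeneity, PAF = [P(Y=1) − p₀] / P(Y=1).
PAF = (0.34393 − 0.127) / 0.34393 ≈ 0.6307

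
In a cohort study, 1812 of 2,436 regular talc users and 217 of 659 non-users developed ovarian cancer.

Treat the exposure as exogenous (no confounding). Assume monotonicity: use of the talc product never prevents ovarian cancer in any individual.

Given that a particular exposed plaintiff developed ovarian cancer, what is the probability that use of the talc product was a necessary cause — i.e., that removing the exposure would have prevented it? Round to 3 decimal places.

PN ≈ 0.557

p₁ = P(outcome | exposed) = 1812/2436 = 0.74384
p₀ = P(outcome | unexposed) = 217/659 = 0.32929
Under exogeneity and monotonicity, PN = (p₁ − p₀) / p₁.
PN = (0.74384 − 0.32929) / 0.74384 = 0.41456 / 0.74384 ≈ 0.5573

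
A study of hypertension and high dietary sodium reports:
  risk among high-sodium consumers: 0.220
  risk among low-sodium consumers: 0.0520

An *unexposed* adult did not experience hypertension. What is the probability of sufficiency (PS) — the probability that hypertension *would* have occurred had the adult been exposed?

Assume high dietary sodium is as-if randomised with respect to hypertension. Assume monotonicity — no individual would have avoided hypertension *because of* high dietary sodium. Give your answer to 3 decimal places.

Let p₁ = 0.22, p₀ = 0.052.
Under exogeneity and monotonicity, PS = (p₁ − p₀) / (1 − p₀).
PS = (0.22 − 0.052) / (1 − 0.052) = 0.168 / 0.948 ≈ 0.1772

PS ≈ 0.177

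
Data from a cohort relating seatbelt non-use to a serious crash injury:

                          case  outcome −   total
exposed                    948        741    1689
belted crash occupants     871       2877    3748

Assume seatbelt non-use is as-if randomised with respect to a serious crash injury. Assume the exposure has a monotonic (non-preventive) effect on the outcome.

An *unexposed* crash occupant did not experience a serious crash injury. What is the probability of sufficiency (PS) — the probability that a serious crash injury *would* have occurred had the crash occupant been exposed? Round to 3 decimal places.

p₁ = P(outcome | exposed) = 948/1689 = 0.56128
p₀ = P(outcome | unexposed) = 871/3748 = 0.23239
Under exogeneity and monotonicity, PS = (p₁ − p₀) / (1 − p₀).
PS = (0.56128 − 0.23239) / (1 − 0.23239) = 0.32889 / 0.76761 ≈ 0.4285

PS ≈ 0.428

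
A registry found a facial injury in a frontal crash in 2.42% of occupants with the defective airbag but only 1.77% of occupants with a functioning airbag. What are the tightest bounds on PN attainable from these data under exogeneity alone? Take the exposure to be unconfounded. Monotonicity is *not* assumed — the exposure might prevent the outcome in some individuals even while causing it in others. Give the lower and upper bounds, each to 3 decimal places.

p₁ = 0.0242, p₀ = 0.0177.
Under exogeneity alone the bounds on PN are max{0,(p₁−p₀)/p₁} ≤ PN ≤ min{1,(1−p₀)/p₁}.
  lower = (p₁ − p₀)/p₁ = 0.0065 / 0.0242 ≈ 0.2686
  upper = min{1, (1 − p₀)/p₁} = 0.9823 / 0.0242 ≈ 40.5909 → capped at 1

0.269 ≤ PN ≤ 1.000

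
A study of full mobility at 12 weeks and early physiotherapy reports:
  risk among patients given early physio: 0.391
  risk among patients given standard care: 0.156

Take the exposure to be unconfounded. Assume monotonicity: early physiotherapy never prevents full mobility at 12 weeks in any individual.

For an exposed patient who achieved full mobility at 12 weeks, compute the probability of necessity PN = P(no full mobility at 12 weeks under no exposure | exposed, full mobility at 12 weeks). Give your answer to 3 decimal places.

PN ≈ 0.601

Let p₁ = 0.391, p₀ = 0.156.
Under exogeneity and monotonicity, PN = (p₁ − p₀) / p₁.
PN = (0.391 − 0.156) / 0.391 = 0.235 / 0.391 ≈ 0.6010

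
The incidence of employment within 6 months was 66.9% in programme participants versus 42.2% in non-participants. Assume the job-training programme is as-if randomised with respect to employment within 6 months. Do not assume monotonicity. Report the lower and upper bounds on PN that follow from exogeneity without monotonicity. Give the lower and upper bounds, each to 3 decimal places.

p₁ = 0.669, p₀ = 0.422.
Under exogeneity alone the bounds on PN are max{0,(p₁−p₀)/p₁} ≤ PN ≤ min{1,(1−p₀)/p₁}.
  lower = (p₁ − p₀)/p₁ = 0.247 / 0.669 ≈ 0.3692
  upper = min{1, (1 − p₀)/p₁} = 0.578 / 0.669 ≈ 0.8640

0.369 ≤ PN ≤ 0.864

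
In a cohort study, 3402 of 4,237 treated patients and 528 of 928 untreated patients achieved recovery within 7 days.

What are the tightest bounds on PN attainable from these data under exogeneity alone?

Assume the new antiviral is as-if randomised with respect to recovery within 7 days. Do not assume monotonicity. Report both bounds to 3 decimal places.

0.291 ≤ PN ≤ 0.537

p₁ = P(outcome | exposed) = 3402/4237 = 0.80293
p₀ = P(outcome | unexposed) = 528/928 = 0.56897
Under exogeneity alone the bounds on PN are max{0,(p₁−p₀)/p₁} ≤ PN ≤ min{1,(1−p₀)/p₁}.
  lower = (p₁ − p₀)/p₁ = 0.23396 / 0.80293 ≈ 0.2914
  upper = min{1, (1 − p₀)/p₁} = 0.43103 / 0.80293 ≈ 0.5368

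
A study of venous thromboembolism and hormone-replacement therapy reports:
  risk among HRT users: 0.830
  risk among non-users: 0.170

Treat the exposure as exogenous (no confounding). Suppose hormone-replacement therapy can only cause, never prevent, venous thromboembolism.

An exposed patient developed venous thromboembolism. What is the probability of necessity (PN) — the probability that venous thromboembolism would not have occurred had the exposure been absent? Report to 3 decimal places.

Let p₁ = 0.83, p₀ = 0.17.
Under exogeneity and monotonicity, PN = (p₁ − p₀) / p₁.
PN = (0.83 − 0.17) / 0.83 = 0.66 / 0.83 ≈ 0.7952

PN ≈ 0.795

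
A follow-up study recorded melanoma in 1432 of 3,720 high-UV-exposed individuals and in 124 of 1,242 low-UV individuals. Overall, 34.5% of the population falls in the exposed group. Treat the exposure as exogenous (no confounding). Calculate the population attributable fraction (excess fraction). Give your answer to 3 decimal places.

p₁ = P(outcome | exposed) = 1432/3720 = 0.38495
p₀ = P(outcome | unexposed) = 124/1242 = 0.099839
Overall risk P(Y=1) = π·p₁ + (1−π)·p₀ = 0.345×0.38495 + 0.655×0.099839 = 0.1982.
Under exogeneity, PAF = [P(Y=1) − p₀] / P(Y=1).
PAF = (0.1982 − 0.099839) / 0.1982 ≈ 0.4963

PAF ≈ 0.496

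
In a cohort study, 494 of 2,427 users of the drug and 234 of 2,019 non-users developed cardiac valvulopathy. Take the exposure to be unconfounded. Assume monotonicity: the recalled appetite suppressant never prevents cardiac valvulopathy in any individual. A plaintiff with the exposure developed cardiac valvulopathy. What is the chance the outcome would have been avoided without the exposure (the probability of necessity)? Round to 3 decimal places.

PN ≈ 0.431

p₁ = P(outcome | exposed) = 494/2427 = 0.20354
p₀ = P(outcome | unexposed) = 234/2019 = 0.1159
Under exogeneity and monotonicity, PN = (p₁ − p₀) / p₁.
PN = (0.20354 − 0.1159) / 0.20354 = 0.087645 / 0.20354 ≈ 0.4306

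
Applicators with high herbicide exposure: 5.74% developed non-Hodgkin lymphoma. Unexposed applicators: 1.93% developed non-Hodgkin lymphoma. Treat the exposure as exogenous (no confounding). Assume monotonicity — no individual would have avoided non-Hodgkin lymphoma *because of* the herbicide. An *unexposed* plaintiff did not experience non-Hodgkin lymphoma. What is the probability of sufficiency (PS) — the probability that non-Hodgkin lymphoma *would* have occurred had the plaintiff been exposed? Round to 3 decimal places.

PS ≈ 0.039

p₁ = 0.0574, p₀ = 0.0193.
Under exogeneity and monotonicity, PS = (p₁ − p₀) / (1 − p₀).
PS = (0.0574 − 0.0193) / (1 − 0.0193) = 0.0381 / 0.9807 ≈ 0.0388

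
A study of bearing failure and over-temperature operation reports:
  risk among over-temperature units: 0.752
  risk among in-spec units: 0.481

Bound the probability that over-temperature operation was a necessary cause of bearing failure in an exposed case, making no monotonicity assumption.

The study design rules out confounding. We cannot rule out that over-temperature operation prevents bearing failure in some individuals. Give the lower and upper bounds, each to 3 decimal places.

Let p₁ = 0.752, p₀ = 0.481.
Under exogeneity alone the bounds on PN are max{0,(p₁−p₀)/p₁} ≤ PN ≤ min{1,(1−p₀)/p₁}.
  lower = (p₁ − p₀)/p₁ = 0.271 / 0.752 ≈ 0.3604
  upper = min{1, (1 − p₀)/p₁} = 0.519 / 0.752 ≈ 0.6902

0.360 ≤ PN ≤ 0.690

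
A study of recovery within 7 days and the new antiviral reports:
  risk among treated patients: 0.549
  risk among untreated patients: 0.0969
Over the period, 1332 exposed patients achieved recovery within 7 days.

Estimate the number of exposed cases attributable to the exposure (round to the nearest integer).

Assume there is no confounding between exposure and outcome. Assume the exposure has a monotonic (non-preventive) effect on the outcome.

about 1097 cases

Let p₁ = 0.549, p₀ = 0.0969.
PN = (p₁ − p₀)/p₁ = (0.549 − 0.0969) / 0.549 ≈ 0.82350.
Attributable cases ≈ PN × (exposed cases) = 0.82350 × 1332 ≈ 1096.90.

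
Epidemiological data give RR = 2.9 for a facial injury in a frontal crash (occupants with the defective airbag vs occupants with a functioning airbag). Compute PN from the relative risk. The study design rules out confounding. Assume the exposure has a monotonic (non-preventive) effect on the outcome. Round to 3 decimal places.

Under exogeneity and monotonicity, PN = (RR − 1) / RR = 1 − 1/RR.
PN = (2.9 − 1) / 2.9 = 1.9 / 2.9 ≈ 0.6552

PN ≈ 0.655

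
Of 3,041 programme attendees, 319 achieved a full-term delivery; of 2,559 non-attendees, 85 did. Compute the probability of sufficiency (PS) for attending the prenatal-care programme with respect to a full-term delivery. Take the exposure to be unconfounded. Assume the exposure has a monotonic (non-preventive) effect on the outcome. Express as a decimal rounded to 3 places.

p₁ = P(outcome | exposed) = 319/3041 = 0.1049
p₀ = P(outcome | unexposed) = 85/2559 = 0.033216
Under exogeneity and monotonicity, PS = (p₁ − p₀) / (1 − p₀).
PS = (0.1049 − 0.033216) / (1 − 0.033216) = 0.071684 / 0.96678 ≈ 0.0741

PS ≈ 0.074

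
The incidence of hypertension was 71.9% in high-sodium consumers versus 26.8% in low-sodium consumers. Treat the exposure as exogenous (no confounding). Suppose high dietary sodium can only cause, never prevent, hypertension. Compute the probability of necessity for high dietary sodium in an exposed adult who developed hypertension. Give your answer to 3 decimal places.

PN ≈ 0.627

p₁ = 0.719, p₀ = 0.268.
Under exogeneity and monotonicity, PN = (p₁ − p₀) / p₁.
PN = (0.719 − 0.268) / 0.719 = 0.451 / 0.719 ≈ 0.6273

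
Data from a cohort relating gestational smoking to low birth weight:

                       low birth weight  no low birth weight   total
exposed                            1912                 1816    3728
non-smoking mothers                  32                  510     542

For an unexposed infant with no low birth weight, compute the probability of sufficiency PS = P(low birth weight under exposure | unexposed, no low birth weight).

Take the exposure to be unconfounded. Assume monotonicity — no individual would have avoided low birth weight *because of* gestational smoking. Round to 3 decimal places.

p₁ = P(outcome | exposed) = 1912/3728 = 0.51288
p₀ = P(outcome | unexposed) = 32/542 = 0.059041
Under exogeneity and monotonicity, PS = (p₁ − p₀) / (1 − p₀).
PS = (0.51288 − 0.059041) / (1 − 0.059041) = 0.45383 / 0.94096 ≈ 0.4823

PS ≈ 0.482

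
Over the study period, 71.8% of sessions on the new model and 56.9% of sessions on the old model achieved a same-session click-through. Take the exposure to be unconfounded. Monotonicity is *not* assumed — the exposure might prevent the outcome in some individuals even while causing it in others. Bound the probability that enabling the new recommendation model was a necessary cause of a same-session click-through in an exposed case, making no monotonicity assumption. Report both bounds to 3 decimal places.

p₁ = 0.718, p₀ = 0.569.
Under exogeneity alone the bounds on PN are max{0,(p₁−p₀)/p₁} ≤ PN ≤ min{1,(1−p₀)/p₁}.
  lower = (p₁ − p₀)/p₁ = 0.149 / 0.718 ≈ 0.2075
  upper = min{1, (1 − p₀)/p₁} = 0.431 / 0.718 ≈ 0.6003

0.208 ≤ PN ≤ 0.600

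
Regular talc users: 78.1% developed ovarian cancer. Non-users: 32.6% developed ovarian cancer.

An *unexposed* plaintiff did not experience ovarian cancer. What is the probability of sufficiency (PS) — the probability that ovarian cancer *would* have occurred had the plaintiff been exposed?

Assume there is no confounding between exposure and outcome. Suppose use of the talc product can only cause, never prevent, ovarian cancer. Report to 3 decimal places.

PS ≈ 0.675

p₁ = 0.781, p₀ = 0.326.
Under exogeneity and monotonicity, PS = (p₁ − p₀) / (1 − p₀).
PS = (0.781 − 0.326) / (1 − 0.326) = 0.455 / 0.674 ≈ 0.6751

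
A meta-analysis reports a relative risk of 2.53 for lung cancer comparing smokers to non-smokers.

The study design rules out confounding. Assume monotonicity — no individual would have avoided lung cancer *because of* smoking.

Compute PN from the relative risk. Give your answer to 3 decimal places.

PN ≈ 0.605

Under exogeneity and monotonicity, PN = (RR − 1) / RR = 1 − 1/RR.
PN = (2.53 − 1) / 2.53 = 1.53 / 2.53 ≈ 0.6047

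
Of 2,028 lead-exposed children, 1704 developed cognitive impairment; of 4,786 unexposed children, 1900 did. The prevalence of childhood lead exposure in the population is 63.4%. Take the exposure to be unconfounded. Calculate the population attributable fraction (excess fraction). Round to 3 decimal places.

PAF ≈ 0.414

p₁ = P(outcome | exposed) = 1704/2028 = 0.84024
p₀ = P(outcome | unexposed) = 1900/4786 = 0.39699
Overall risk P(Y=1) = π·p₁ + (1−π)·p₀ = 0.634×0.84024 + 0.366×0.39699 = 0.67801.
Under exogeneity, PAF = [P(Y=1) − p₀] / P(Y=1).
PAF = (0.67801 − 0.39699) / 0.67801 ≈ 0.4145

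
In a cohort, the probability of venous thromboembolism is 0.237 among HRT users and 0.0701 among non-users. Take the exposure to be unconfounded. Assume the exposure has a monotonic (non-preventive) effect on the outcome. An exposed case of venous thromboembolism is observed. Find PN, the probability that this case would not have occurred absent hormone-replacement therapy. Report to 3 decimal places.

Let p₁ = 0.237, p₀ = 0.0701.
Under exogeneity and monotonicity, PN = (p₁ − p₀) / p₁.
PN = (0.237 − 0.0701) / 0.237 = 0.1669 / 0.237 ≈ 0.7042

PN ≈ 0.704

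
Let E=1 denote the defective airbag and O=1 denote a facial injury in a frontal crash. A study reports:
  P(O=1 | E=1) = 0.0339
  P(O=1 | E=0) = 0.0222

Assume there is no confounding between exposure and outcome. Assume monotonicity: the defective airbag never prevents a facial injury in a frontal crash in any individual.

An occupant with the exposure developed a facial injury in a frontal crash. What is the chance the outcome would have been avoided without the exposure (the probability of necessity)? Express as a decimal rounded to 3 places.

Let p₁ = 0.0339, p₀ = 0.0222.
Under exogeneity and monotonicity, PN = (p₁ − p₀) / p₁.
PN = (0.0339 − 0.0222) / 0.0339 = 0.0117 / 0.0339 ≈ 0.3451

PN ≈ 0.345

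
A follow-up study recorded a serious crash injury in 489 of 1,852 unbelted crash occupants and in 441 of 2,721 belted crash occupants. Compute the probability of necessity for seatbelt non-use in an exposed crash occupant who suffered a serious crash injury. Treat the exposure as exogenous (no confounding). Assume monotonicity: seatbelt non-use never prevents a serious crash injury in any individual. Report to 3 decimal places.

p₁ = P(outcome | exposed) = 489/1852 = 0.26404
p₀ = P(outcome | unexposed) = 441/2721 = 0.16207
Under exogeneity and monotonicity, PN = (p₁ − p₀) / p₁.
PN = (0.26404 − 0.16207) / 0.26404 = 0.10197 / 0.26404 ≈ 0.3862

PN ≈ 0.386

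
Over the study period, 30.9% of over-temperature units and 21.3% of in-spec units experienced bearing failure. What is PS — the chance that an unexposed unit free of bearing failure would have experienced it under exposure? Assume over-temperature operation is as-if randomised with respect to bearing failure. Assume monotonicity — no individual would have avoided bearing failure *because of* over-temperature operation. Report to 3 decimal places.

p₁ = 0.309, p₀ = 0.213.
Under exogeneity and monotonicity, PS = (p₁ − p₀) / (1 − p₀).
PS = (0.309 − 0.213) / (1 − 0.213) = 0.096 / 0.787 ≈ 0.1220

PS ≈ 0.122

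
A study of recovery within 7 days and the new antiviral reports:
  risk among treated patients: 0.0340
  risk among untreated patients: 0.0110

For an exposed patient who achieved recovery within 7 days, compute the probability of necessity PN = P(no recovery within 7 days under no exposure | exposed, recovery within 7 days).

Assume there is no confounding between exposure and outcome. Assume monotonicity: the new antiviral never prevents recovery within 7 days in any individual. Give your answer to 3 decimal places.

Let p₁ = 0.034, p₀ = 0.011.
Under exogeneity and monotonicity, PN = (p₁ − p₀) / p₁.
PN = (0.034 − 0.011) / 0.034 = 0.023 / 0.034 ≈ 0.6765

PN ≈ 0.676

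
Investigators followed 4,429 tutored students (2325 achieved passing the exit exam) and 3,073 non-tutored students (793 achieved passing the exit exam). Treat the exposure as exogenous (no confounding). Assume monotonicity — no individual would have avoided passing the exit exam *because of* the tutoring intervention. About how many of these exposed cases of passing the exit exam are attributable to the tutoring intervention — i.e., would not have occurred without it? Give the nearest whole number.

about 1182 cases

p₁ = P(outcome | exposed) = 2325/4429 = 0.52495
p₀ = P(outcome | unexposed) = 793/3073 = 0.25805
PN = (p₁ − p₀)/p₁ = (0.52495 − 0.25805) / 0.52495 ≈ 0.50842.
Attributable cases ≈ PN × (exposed cases) = 0.50842 × 2325 ≈ 1182.08.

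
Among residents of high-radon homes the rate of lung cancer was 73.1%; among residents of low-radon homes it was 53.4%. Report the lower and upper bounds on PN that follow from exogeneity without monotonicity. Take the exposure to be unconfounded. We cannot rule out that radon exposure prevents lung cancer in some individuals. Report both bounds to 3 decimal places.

p₁ = 0.731, p₀ = 0.534.
Under exogeneity alone the bounds on PN are max{0,(p₁−p₀)/p₁} ≤ PN ≤ min{1,(1−p₀)/p₁}.
  lower = (p₁ − p₀)/p₁ = 0.197 / 0.731 ≈ 0.2695
  upper = min{1, (1 − p₀)/p₁} = 0.466 / 0.731 ≈ 0.6375

0.269 ≤ PN ≤ 0.637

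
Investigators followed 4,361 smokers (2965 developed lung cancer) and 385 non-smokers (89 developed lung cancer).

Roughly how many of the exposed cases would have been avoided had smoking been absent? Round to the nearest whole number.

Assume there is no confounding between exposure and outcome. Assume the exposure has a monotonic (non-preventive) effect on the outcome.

p₁ = P(outcome | exposed) = 2965/4361 = 0.67989
p₀ = P(outcome | unexposed) = 89/385 = 0.23117
PN = (p₁ − p₀)/p₁ = (0.67989 − 0.23117) / 0.67989 ≈ 0.65999.
Attributable cases ≈ PN × (exposed cases) = 0.65999 × 2965 ≈ 1956.87.

about 1957 cases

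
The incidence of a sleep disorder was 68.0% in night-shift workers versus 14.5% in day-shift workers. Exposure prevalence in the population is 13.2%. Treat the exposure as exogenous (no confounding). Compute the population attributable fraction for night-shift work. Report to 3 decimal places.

PAF ≈ 0.328

p₁ = 0.68, p₀ = 0.145.
Overall risk P(Y=1) = π·p₁ + (1−π)·p₀ = 0.132×0.68 + 0.868×0.145 = 0.21562.
Under exogeneity, PAF = [P(Y=1) − p₀] / P(Y=1).
PAF = (0.21562 − 0.145) / 0.21562 ≈ 0.3275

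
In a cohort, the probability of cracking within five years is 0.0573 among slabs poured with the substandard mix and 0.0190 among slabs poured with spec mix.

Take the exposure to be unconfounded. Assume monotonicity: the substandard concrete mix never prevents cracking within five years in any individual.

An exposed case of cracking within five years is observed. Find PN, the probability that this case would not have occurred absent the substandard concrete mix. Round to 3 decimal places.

PN ≈ 0.668

Let p₁ = 0.0573, p₀ = 0.019.
Under exogeneity and monotonicity, PN = (p₁ − p₀) / p₁.
PN = (0.0573 − 0.019) / 0.0573 = 0.0383 / 0.0573 ≈ 0.6684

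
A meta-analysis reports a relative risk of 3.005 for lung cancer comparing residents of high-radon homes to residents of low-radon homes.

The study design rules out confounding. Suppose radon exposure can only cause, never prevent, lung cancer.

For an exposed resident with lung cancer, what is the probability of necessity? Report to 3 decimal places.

PN ≈ 0.667

Under exogeneity and monotonicity, PN = (RR − 1) / RR = 1 − 1/RR.
PN = (3.005 − 1) / 3.005 = 2.005 / 3.005 ≈ 0.6672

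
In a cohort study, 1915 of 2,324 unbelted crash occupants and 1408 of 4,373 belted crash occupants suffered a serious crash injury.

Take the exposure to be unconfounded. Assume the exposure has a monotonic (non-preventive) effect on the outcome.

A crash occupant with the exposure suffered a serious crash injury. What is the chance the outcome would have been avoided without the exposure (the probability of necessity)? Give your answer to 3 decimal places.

PN ≈ 0.609

p₁ = P(outcome | exposed) = 1915/2324 = 0.82401
p₀ = P(outcome | unexposed) = 1408/4373 = 0.32198
Under exogeneity and monotonicity, PN = (p₁ − p₀) / p₁.
PN = (0.82401 − 0.32198) / 0.82401 = 0.50203 / 0.82401 ≈ 0.6093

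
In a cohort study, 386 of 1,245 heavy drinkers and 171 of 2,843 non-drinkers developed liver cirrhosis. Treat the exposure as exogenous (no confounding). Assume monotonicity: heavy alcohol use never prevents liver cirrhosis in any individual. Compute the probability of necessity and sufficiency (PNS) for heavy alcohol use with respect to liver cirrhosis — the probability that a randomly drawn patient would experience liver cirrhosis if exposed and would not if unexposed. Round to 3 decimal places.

p₁ = P(outcome | exposed) = 386/1245 = 0.31004
p₀ = P(outcome | unexposed) = 171/2843 = 0.060148
Under exogeneity and monotonicity, PNS = p₁ − p₀.
PNS = 0.31004 − 0.060148 = 0.24989

PNS ≈ 0.250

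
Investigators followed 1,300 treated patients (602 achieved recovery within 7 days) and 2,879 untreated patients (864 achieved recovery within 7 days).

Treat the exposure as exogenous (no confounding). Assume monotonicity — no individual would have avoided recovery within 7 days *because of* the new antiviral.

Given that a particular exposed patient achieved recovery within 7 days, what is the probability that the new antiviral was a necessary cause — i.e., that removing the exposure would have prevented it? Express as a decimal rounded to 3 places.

PN ≈ 0.352

p₁ = P(outcome | exposed) = 602/1300 = 0.46308
p₀ = P(outcome | unexposed) = 864/2879 = 0.3001
Under exogeneity and monotonicity, PN = (p₁ − p₀) / p₁.
PN = (0.46308 − 0.3001) / 0.46308 = 0.16297 / 0.46308 ≈ 0.3519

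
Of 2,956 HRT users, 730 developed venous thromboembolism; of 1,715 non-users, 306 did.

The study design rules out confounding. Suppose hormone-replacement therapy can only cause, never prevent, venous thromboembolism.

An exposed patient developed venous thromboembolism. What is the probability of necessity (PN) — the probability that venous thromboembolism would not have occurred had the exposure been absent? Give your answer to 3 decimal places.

p₁ = P(outcome | exposed) = 730/2956 = 0.24696
p₀ = P(outcome | unexposed) = 306/1715 = 0.17843
Under exogeneity and monotonicity, PN = (p₁ − p₀) / p₁.
PN = (0.24696 − 0.17843) / 0.24696 = 0.06853 / 0.24696 ≈ 0.2775

PN ≈ 0.277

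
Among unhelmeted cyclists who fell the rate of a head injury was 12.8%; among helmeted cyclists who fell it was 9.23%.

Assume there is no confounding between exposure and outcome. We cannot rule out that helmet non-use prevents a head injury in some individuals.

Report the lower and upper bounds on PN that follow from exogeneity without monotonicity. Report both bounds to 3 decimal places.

0.279 ≤ PN ≤ 1.000

p₁ = 0.128, p₀ = 0.0923.
Under exogeneity alone the bounds on PN are max{0,(p₁−p₀)/p₁} ≤ PN ≤ min{1,(1−p₀)/p₁}.
  lower = (p₁ − p₀)/p₁ = 0.0357 / 0.128 ≈ 0.2789
  upper = min{1, (1 − p₀)/p₁} = 0.9077 / 0.128 ≈ 7.0914 → capped at 1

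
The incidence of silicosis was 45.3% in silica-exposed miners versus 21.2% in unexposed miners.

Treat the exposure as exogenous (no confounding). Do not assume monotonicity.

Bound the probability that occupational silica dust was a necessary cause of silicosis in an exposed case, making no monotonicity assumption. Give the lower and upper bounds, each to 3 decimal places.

p₁ = 0.453, p₀ = 0.212.
Under exogeneity alone the bounds on PN are max{0,(p₁−p₀)/p₁} ≤ PN ≤ min{1,(1−p₀)/p₁}.
  lower = (p₁ − p₀)/p₁ = 0.241 / 0.453 ≈ 0.5320
  upper = min{1, (1 − p₀)/p₁} = 0.788 / 0.453 ≈ 1.7395 → capped at 1

0.532 ≤ PN ≤ 1.000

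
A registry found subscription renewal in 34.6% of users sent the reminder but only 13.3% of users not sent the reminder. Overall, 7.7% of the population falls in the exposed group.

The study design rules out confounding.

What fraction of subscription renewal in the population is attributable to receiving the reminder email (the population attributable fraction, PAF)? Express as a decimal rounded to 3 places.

p₁ = 0.346, p₀ = 0.133.
Overall risk P(Y=1) = π·p₁ + (1−π)·p₀ = 0.077×0.346 + 0.923×0.133 = 0.1494.
Under exogeneity, PAF = [P(Y=1) − p₀] / P(Y=1).
PAF = (0.1494 − 0.133) / 0.1494 ≈ 0.1098

PAF ≈ 0.110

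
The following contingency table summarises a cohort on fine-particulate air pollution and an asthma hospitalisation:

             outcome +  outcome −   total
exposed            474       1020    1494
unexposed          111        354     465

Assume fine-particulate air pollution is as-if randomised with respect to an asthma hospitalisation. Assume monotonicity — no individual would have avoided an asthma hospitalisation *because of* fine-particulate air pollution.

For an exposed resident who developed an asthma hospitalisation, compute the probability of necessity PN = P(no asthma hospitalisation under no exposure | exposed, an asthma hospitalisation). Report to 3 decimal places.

p₁ = P(outcome | exposed) = 474/1494 = 0.31727
p₀ = P(outcome | unexposed) = 111/465 = 0.23871
Under exogeneity and monotonicity, PN = (p₁ − p₀) / p₁.
PN = (0.31727 − 0.23871) / 0.31727 = 0.078559 / 0.31727 ≈ 0.2476

PN ≈ 0.248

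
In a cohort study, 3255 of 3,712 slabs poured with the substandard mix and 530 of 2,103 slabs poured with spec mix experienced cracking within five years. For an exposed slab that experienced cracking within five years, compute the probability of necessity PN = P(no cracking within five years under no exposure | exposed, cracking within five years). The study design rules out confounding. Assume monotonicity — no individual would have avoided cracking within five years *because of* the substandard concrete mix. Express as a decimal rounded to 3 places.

p₁ = P(outcome | exposed) = 3255/3712 = 0.87689
p₀ = P(outcome | unexposed) = 530/2103 = 0.25202
Under exogeneity and monotonicity, PN = (p₁ − p₀) / p₁.
PN = (0.87689 − 0.25202) / 0.87689 = 0.62486 / 0.87689 ≈ 0.7126

PN ≈ 0.713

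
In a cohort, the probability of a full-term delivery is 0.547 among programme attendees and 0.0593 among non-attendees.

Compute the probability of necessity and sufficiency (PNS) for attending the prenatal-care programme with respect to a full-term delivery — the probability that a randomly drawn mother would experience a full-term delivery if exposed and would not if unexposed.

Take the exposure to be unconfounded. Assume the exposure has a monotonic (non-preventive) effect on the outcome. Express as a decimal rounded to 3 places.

PNS ≈ 0.488

Let p₁ = 0.547, p₀ = 0.0593.
Under exogeneity and monotonicity, PNS = p₁ − p₀.
PNS = 0.547 − 0.0593 = 0.4877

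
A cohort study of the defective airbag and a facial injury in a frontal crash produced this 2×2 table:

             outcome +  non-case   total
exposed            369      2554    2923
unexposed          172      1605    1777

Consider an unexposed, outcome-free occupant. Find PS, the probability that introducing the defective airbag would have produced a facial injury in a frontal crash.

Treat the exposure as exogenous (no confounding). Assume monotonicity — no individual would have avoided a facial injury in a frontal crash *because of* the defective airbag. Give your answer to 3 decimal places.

PS ≈ 0.033

p₁ = P(outcome | exposed) = 369/2923 = 0.12624
p₀ = P(outcome | unexposed) = 172/1777 = 0.096792
Under exogeneity and monotonicity, PS = (p₁ − p₀) / (1 − p₀).
PS = (0.12624 − 0.096792) / (1 − 0.096792) = 0.029448 / 0.90321 ≈ 0.0326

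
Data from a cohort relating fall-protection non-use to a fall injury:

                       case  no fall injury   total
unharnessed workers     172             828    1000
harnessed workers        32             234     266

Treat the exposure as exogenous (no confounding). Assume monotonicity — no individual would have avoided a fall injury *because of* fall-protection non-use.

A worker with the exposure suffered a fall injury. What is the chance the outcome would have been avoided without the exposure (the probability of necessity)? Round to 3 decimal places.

PN ≈ 0.301

p₁ = P(outcome | exposed) = 172/1000 = 0.172
p₀ = P(outcome | unexposed) = 32/266 = 0.1203
Under exogeneity and monotonicity, PN = (p₁ − p₀)/p₁.
PN = (0.172 − 0.1203) / 0.172 ≈ 0.3006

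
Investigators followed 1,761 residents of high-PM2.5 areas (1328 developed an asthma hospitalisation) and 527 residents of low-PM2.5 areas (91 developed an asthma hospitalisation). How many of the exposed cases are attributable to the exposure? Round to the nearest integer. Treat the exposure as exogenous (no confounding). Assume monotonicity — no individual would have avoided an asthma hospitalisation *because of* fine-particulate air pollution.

about 1024 cases

p₁ = P(outcome | exposed) = 1328/1761 = 0.75412
p₀ = P(outcome | unexposed) = 91/527 = 0.17268
PN = (p₁ − p₀)/p₁ = (0.75412 − 0.17268) / 0.75412 ≈ 0.77102.
Attributable cases ≈ PN × (exposed cases) = 0.77102 × 1328 ≈ 1023.92.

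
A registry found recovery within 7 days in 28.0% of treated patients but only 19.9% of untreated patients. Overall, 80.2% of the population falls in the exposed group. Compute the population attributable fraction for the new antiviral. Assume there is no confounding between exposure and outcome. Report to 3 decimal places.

p₁ = 0.28, p₀ = 0.199.
Overall risk P(Y=1) = π·p₁ + (1−π)·p₀ = 0.802×0.28 + 0.198×0.199 = 0.26396.
Under exogeneity, PAF = [P(Y=1) − p₀] / P(Y=1).
PAF = (0.26396 − 0.199) / 0.26396 ≈ 0.2461

PAF ≈ 0.246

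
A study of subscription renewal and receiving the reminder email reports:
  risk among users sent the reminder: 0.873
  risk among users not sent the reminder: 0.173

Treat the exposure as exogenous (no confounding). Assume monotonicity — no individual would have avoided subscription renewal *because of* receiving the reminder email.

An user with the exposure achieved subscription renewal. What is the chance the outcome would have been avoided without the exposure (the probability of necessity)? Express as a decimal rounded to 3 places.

Let p₁ = 0.873, p₀ = 0.173.
Under exogeneity and monotonicity, PN = (p₁ − p₀) / p₁.
PN = (0.873 − 0.173) / 0.873 = 0.7 / 0.873 ≈ 0.8018

PN ≈ 0.802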